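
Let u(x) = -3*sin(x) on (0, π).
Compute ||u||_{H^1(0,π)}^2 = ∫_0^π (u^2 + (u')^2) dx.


||u||_{H^1(0,π)}^2 = 9*π

u'(x) = -3*cos(x).
Expand u² and (u')² and integrate term by term on (0, π), using: for integers n ≥ 1, ∫_0^π sin²(nx) dx = ∫_0^π cos²(nx) dx = π/2; for n ≠ n', ∫_0^π sin(nx)sin(n'x) dx = ∫_0^π cos(nx)cos(n'x) dx = 0; and by product-to-sum, ∫_0^π sin(nx)cos(n'x) dx = ½∫_0^π [sin((n+n')x) + sin((n−n')x)] dx, which is 0 when n+n' is even and 2n/(n²−n'²) when n+n' is odd (it need not vanish on (0, π)).
  u² squared terms: (-3)²·∫sin(x)² dx = 9·π/2 = 9*π/2.
  So ∫_0^π u² dx = 9*π/2.
  (u')² squared terms: (-3)²·∫cos(x)² dx = 9·π/2 = 9*π/2.
  So ∫_0^π (u')² dx = 9*π/2.
||u||_{H^1}^2 = (9*π/2) + (9*π/2) = 9*π.


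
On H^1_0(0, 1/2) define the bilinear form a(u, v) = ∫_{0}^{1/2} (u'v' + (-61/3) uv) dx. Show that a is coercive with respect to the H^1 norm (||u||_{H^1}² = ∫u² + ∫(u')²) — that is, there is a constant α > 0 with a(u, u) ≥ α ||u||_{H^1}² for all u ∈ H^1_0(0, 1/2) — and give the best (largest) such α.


α = (-61 + 12*π^2)/(3*(1 + 4*π^2))

Coercivity of a(·,·) on H^1_0(0, 1/2) means a(u, u) ≥ α ||u||_{H^1}² for every u ∈ H^1_0.
The interval has length L = 1/2, and Poincaré/coercivity depend only on L. Here a(u, u) = ∫(u')² + (-61/3)·∫u².
Here c = -61/3 < 0 with |c| < (π/L)² = 4*π^2, so coercivity still holds. The condition a(u,u) ≥ α||u||_{H^1}² reads (1−α)∫(u')² ≥ (α−c)∫u². Any admissible α is ≤ 1 (rapidly oscillating u have ∫u²/∫(u')² → 0), and α = 1 would force 0 ≥ (1−c)∫u², impossible since c < 1; so 1−α > 0. By the sharp Poincaré inequality on H^1_0 of an interval of length L, ∫(u')² ≥ (π/L)²∫u² with equality for the first sine mode sin(π(x−x₀)/L) (x₀ the left endpoint), so the inequality holds for all u iff (1−α)(π/L)² ≥ α − c, i.e. α ≤ ((π/L)² + c)/((π/L)² + 1) = (1 + c(L/π)²)/(1 + (L/π)²). (Direct route, valid since c ≤ 0: Poincaré gives c∫u² ≥ c(L/π)²∫(u')², so a(u,u) ≥ (1 + c(L/π)²)∫(u')², while ||u||_{H^1}² ≤ (1 + (L/π)²)∫(u')²; dividing yields the same α.) With (π/L)² = 4*π^2 and c = -61/3, the largest admissible constant is α = ((π/L)² + c)/((π/L)² + 1).
Simplifying, α = (-61 + 12*π^2)/(3*(1 + 4*π^2)).


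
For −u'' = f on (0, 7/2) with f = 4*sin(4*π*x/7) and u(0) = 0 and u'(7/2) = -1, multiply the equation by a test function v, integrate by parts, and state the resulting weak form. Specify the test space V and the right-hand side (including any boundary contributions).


V = {v ∈ H^1(0, 7/2) : v(0) = 0} (test functions vanish at x = 0 where u is specified); weak form: ∫_0^7/2 u'v' dx = ∫_0^7/2 (4*sin(4*π*x/7)) v dx − v(7/2) for all v ∈ V.

Multiply both sides by a test function v and integrate from 0 to 7/2:
  ∫_0^7/2 −u''(x) v(x) dx = ∫_0^7/2 f(x) v(x) dx.
Integrate the LHS by parts once:
  ∫_0^7/2 −u'' v dx = −[u'(x) v(x)]_0^7/2 + ∫_0^7/2 u'(x) v'(x) dx.
Thus ∫_0^7/2 u'(x) v'(x) dx = ∫_0^7/2 f(x) v(x) dx + [u'(x) v(x)]_0^7/2.
Choose V so that boundary terms are either known or forced to vanish.
Mixed BC: u(0) = 0 (Dirichlet) and u'(7/2) = -1 (Neumann). Define V = {v ∈ H^1(0, 7/2) : v(0) = 0}. Then [u' v]_0^7/2 = u'(7/2)·v(7/2) − u'(0)·0 = − v(7/2).
Weak formulation: find u (satisfying any essential BC) such that ∫_0^7/2 u'(x) v'(x) dx = ∫_0^7/2 f v dx − v(7/2) for all v ∈ V (Dirichlet at 0 absorbed into V; Neumann datum at x = 7/2 contributes the boundary term).
Substituting f(x) = 4*sin(4*π*x/7), the right-hand side is ∫_0^7/2 (4*sin(4*π*x/7)) v dx − v(7/2).


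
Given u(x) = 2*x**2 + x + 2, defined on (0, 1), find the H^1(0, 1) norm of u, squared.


||u||_{H^1}^2 = 317/15

The H^1 norm (squared) on an interval (0, L) is
  ||u||_{H^1}^2 = ∫_0^L u(x)^2 dx + ∫_0^L u'(x)^2 dx.
Compute u'(x) = 4*x + 1.
Then u(x)^2 = 4*x**4 + 4*x**3 + 9*x**2 + 4*x + 4 and u'(x)^2 = 16*x**2 + 8*x + 1.
Integrate each monomial from 0 to 1 using ∫_0^1 c·x^n dx = c·1^(n+1)/(n+1):
  ∫_0^1 u(x)^2 dx = ∫_0^1 (4*x^4 + 4*x^3 + 9*x^2 + 4*x + 4) dx. Term by term:
    ∫_0^1 4*x^4 dx = 4/5;  ∫_0^1 4*x^3 dx = 1;  ∫_0^1 9*x^2 dx = 3;
    ∫_0^1 4*x dx = 2;  ∫_0^1 4 dx = 4.
  Sum: 4/5 + 1 + 3 + 2 + 4 = 54/5.
  ∫_0^1 u'(x)^2 dx = ∫_0^1 (16*x^2 + 8*x + 1) dx. Term by term:
    ∫_0^1 16*x^2 dx = 16/3;  ∫_0^1 8*x dx = 4;  ∫_0^1 1 dx = 1.
  Sum: 16/3 + 4 + 1 = 31/3.
Adding: ||u||_{H^1}^2 = 54/5 + 31/3 = 317/15.


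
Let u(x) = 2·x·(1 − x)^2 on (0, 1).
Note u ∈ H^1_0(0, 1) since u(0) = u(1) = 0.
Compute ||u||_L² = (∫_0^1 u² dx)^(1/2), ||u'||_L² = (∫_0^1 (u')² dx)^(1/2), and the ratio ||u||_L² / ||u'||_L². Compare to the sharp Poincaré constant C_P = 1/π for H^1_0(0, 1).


||u||_L² / ||u'||_L² = sqrt(14)/14 < C_P = 1/π.

u(x) = 2·x·(1 − x)^2, so u'(x) = 2*(x - 1)*(3*x - 1).
u(x) = 2·x·(1 − x)^2 vanishes at x = 0 and x = 1, so u ∈ H^1_0(0, 1). Differentiate via the product rule and integrate the resulting polynomials term by term.
  ∫_0^1 u² dx = ∫_0^1 (4*x^6 - 16*x^5 + 24*x^4 - 16*x^3 + 4*x^2) dx. Term by term:
    ∫_0^1 4*x^6 dx = 4/7;  ∫_0^1 -16*x^5 dx = -8/3;  ∫_0^1 24*x^4 dx = 24/5;
    ∫_0^1 -16*x^3 dx = -4;  ∫_0^1 4*x^2 dx = 4/3.
  Sum: 4/7 − 8/3 + 24/5 − 4 + 4/3 = 4/105.
  ∫_0^1 (u')² dx = ∫_0^1 (36*x^4 - 96*x^3 + 88*x^2 - 32*x + 4) dx. Term by term:
    ∫_0^1 36*x^4 dx = 36/5;  ∫_0^1 -96*x^3 dx = -24;  ∫_0^1 88*x^2 dx = 88/3;
    ∫_0^1 -32*x dx = -16;  ∫_0^1 4 dx = 4.
  Sum: 36/5 − 24 + 88/3 − 16 + 4 = 8/15.
∫_0^1 u² dx = 4/105, so ||u||_L² = 2*sqrt(105)/105.
∫_0^1 (u')² dx = 8/15, so ||u'||_L² = 2*sqrt(30)/15.
Ratio ||u||_L² / ||u'||_L² = sqrt(14)/14.
Sharp Poincaré constant on H^1_0(0, 1) is C_P = L/π = 1/π, achieved by sin(π·x).
A polynomial bump cannot attain the sharp Poincaré constant (only the first sine eigenfunction does), so the ratio is strictly less than C_P, consistent with ||u||_L² ≤ C_P ||u'||_L².


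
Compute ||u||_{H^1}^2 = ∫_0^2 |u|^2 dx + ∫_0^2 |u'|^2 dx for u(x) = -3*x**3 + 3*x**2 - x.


||u||_{H^1}^2 = 26842/105

The H^1 norm (squared) on an interval (0, L) is
  ||u||_{H^1}^2 = ∫_0^L u(x)^2 dx + ∫_0^L u'(x)^2 dx.
Compute u'(x) = -9*x**2 + 6*x - 1.
Then u(x)^2 = 9*x**6 - 18*x**5 + 15*x**4 - 6*x**3 + x**2 and u'(x)^2 = 81*x**4 - 108*x**3 + 54*x**2 - 12*x + 1.
Integrate each monomial from 0 to 2 using ∫_0^2 c·x^n dx = c·2^(n+1)/(n+1):
  ∫_0^2 u(x)^2 dx = ∫_0^2 (9*x^6 - 18*x^5 + 15*x^4 - 6*x^3 + x^2) dx. Term by term:
    ∫_0^2 9*x^6 dx = 1152/7;  ∫_0^2 -18*x^5 dx = -192;  ∫_0^2 15*x^4 dx = 96;
    ∫_0^2 -6*x^3 dx = -24;  ∫_0^2 x^2 dx = 8/3.
  Sum: 1152/7 − 192 + 96 − 24 + 8/3 = 992/21.
  ∫_0^2 u'(x)^2 dx = ∫_0^2 (81*x^4 - 108*x^3 + 54*x^2 - 12*x + 1) dx. Term by term:
    ∫_0^2 81*x^4 dx = 2592/5;  ∫_0^2 -108*x^3 dx = -432;  ∫_0^2 54*x^2 dx = 144;
    ∫_0^2 -12*x dx = -24;  ∫_0^2 1 dx = 2.
  Sum: 2592/5 − 432 + 144 − 24 + 2 = 1042/5.
Adding: ||u||_{H^1}^2 = 992/21 + 1042/5 = 26842/105.


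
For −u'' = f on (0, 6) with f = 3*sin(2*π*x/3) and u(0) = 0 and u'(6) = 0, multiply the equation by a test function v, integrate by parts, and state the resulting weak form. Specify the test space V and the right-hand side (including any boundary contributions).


V = {v ∈ H^1(0, 6) : v(0) = 0} (test functions vanish at x = 0 where u is specified); weak form: ∫_0^6 u'v' dx = ∫_0^6 (3*sin(2*π*x/3)) v dx for all v ∈ V.

Multiply both sides by a test function v and integrate from 0 to 6:
  ∫_0^6 −u''(x) v(x) dx = ∫_0^6 f(x) v(x) dx.
Integrate the LHS by parts once:
  ∫_0^6 −u'' v dx = −[u'(x) v(x)]_0^6 + ∫_0^6 u'(x) v'(x) dx.
Thus ∫_0^6 u'(x) v'(x) dx = ∫_0^6 f(x) v(x) dx + [u'(x) v(x)]_0^6.
Choose V so that boundary terms are either known or forced to vanish.
Mixed BC: u(0) = 0 (Dirichlet) and u'(6) = 0 (Neumann). Define V = {v ∈ H^1(0, 6) : v(0) = 0}. Then [u' v]_0^6 = u'(6)·v(6) − u'(0)·0 = 0.
Weak formulation: find u (satisfying any essential BC) such that ∫_0^6 u'(x) v'(x) dx = ∫_0^6 f v dx for all v ∈ V (Dirichlet at 0 absorbed into V; the Neumann datum at x = 6 is zero, so no boundary term remains).
Substituting f(x) = 3*sin(2*π*x/3), the right-hand side is ∫_0^6 (3*sin(2*π*x/3)) v dx.


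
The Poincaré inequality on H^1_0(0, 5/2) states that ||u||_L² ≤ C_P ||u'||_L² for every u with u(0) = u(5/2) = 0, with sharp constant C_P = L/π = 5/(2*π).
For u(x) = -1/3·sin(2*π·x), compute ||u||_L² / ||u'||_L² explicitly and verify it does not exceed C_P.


||u||_L² / ||u'||_L² = 1/(2*π) < C_P = 5/(2*π).

u(x) = -1/3·sin(2*π·x), so u'(x) = -2*π*cos(2*π*x)/3.
Writing u(x) = A·sin(kπx/L) with A = -1/3 and k = 5, use ∫_0^L sin²(kπx/L) dx = L/2 and ∫_0^L cos²(kπx/L) dx = L/2.
u² = 1/9·sin²(2*π·x) and (u')² = 4*π^2/9·cos²(2*π·x), and each of sin², cos² integrates to L/2 = 5/4 over (0, 5/2).
∫_0^5/2 u² dx = 5/36, so ||u||_L² = sqrt(5)/6.
∫_0^5/2 (u')² dx = 5*π^2/9, so ||u'||_L² = sqrt(5)*π/3.
Ratio ||u||_L² / ||u'||_L² = 1/(2*π).
Sharp Poincaré constant on H^1_0(0, 5/2) is C_P = L/π = 5/(2*π), achieved by sin(2*π/5·x).
This is the k = 5 harmonic; the ratio L/(kπ) is strictly less than C_P = L/π, consistent with the sharp inequality ||u||_L² ≤ C_P ||u'||_L².


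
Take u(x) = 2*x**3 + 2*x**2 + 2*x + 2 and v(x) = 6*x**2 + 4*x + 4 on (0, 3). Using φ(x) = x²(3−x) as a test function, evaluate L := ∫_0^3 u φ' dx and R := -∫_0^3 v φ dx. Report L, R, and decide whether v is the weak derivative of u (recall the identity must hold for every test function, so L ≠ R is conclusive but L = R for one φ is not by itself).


LHS = -2079/10, RHS = -1107/5. No, v is not the weak derivative of u.

u(x) = 2*x**3 + 2*x**2 + 2*x + 2, classical derivative u'(x) = 6*x**2 + 4*x + 2.
φ(x) = x²(3−x), so φ'(x) = 3*x*(2 - x).
Note φ(0) = φ(3) = 0, so the boundary term u·φ vanishes.
LHS = ∫_0^3 u(x) φ'(x) dx = ∫_0^3 (-6*x^5 + 6*x^4 + 6*x^3 + 6*x^2 + 12*x) dx. Term by term:
  ∫_0^3 -6*x^5 dx = -729;  ∫_0^3 6*x^4 dx = 1458/5;  ∫_0^3 6*x^3 dx = 243/2;
  ∫_0^3 6*x^2 dx = 54;  ∫_0^3 12*x dx = 54.
Sum: -729 + 1458/5 + 243/2 + 54 + 54 = -2079/10.
So LHS = -2079/10.
∫_0^3 v(x) φ(x) dx = ∫_0^3 (-6*x^5 + 14*x^4 + 8*x^3 + 12*x^2) dx. Term by term:
  ∫_0^3 -6*x^5 dx = -729;  ∫_0^3 14*x^4 dx = 3402/5;  ∫_0^3 8*x^3 dx = 162;
  ∫_0^3 12*x^2 dx = 108.
Sum: -729 + 3402/5 + 162 + 108 = 1107/5.
So RHS = -∫_0^3 v(x) φ(x) dx = -1107/5.
LHS − RHS = 27/2 ≠ 0, so the identity fails.
(For a valid weak derivative the identity must hold for EVERY test function, in particular this one. The failure shows v is NOT the weak derivative of u.)
Correct weak derivative would be u'(x) = 6*x**2 + 4*x + 2.


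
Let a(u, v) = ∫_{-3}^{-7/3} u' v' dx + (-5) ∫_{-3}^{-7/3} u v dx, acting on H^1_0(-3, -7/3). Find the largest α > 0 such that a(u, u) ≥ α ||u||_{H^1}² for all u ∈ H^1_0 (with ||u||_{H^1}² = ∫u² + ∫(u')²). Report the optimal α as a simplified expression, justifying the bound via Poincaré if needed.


α = (-20 + 9*π^2)/(4 + 9*π^2)

Coercivity of a(·,·) on H^1_0(-3, -7/3) means a(u, u) ≥ α ||u||_{H^1}² for every u ∈ H^1_0.
The interval has length L = 2/3, and Poincaré/coercivity depend only on L. Here a(u, u) = ∫(u')² + (-5)·∫u².
Here c = -5 < 0 with |c| < (π/L)² = 9*π^2/4, so coercivity still holds. The condition a(u,u) ≥ α||u||_{H^1}² reads (1−α)∫(u')² ≥ (α−c)∫u². Any admissible α is ≤ 1 (rapidly oscillating u have ∫u²/∫(u')² → 0), and α = 1 would force 0 ≥ (1−c)∫u², impossible since c < 1; so 1−α > 0. By the sharp Poincaré inequality on H^1_0 of an interval of length L, ∫(u')² ≥ (π/L)²∫u² with equality for the first sine mode sin(π(x−x₀)/L) (x₀ the left endpoint), so the inequality holds for all u iff (1−α)(π/L)² ≥ α − c, i.e. α ≤ ((π/L)² + c)/((π/L)² + 1) = (1 + c(L/π)²)/(1 + (L/π)²). (Direct route, valid since c ≤ 0: Poincaré gives c∫u² ≥ c(L/π)²∫(u')², so a(u,u) ≥ (1 + c(L/π)²)∫(u')², while ||u||_{H^1}² ≤ (1 + (L/π)²)∫(u')²; dividing yields the same α.) With (π/L)² = 9*π^2/4 and c = -5, the largest admissible constant is α = ((π/L)² + c)/((π/L)² + 1).
Simplifying, α = (-20 + 9*π^2)/(4 + 9*π^2).


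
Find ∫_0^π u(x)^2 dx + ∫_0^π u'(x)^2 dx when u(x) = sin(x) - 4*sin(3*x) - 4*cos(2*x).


||u||_{H^1(0,π)}^2 = 656/3 + 121*π

u'(x) = 8*sin(2*x) + cos(x) - 12*cos(3*x).
Expand u² and (u')² and integrate term by term on (0, π), using: for integers n ≥ 1, ∫_0^π sin²(nx) dx = ∫_0^π cos²(nx) dx = π/2; for n ≠ n', ∫_0^π sin(nx)sin(n'x) dx = ∫_0^π cos(nx)cos(n'x) dx = 0; and by product-to-sum, ∫_0^π sin(nx)cos(n'x) dx = ½∫_0^π [sin((n+n')x) + sin((n−n')x)] dx, which is 0 when n+n' is even and 2n/(n²−n'²) when n+n' is odd (it need not vanish on (0, π)).
  u² squared terms: (-4)²·∫cos(2x)² dx = 16·π/2 = 8*π;  (-4)²·∫sin(3x)² dx = 16·π/2 = 8*π;  (1)²·∫sin(x)² dx = 1·π/2 = π/2.
  u² cross terms: 2·(-4)·(-4)·∫cos(2x)·sin(3x) dx = 32·(6/5) = 192/5;  2·(-4)·(1)·∫cos(2x)·sin(x) dx = -8·(-2/3) = 16/3;  2·(-4)·(1)·∫sin(3x)·sin(x) dx = -8·(0) = 0.
  So ∫_0^π u² dx = 8*π + 8*π + π/2 + 192/5 + 16/3 + 0 = 656/15 + 33*π/2.
  (u')² squared terms: (-12)²·∫cos(3x)² dx = 144·π/2 = 72*π;  (8)²·∫sin(2x)² dx = 64·π/2 = 32*π;  (1)²·∫cos(x)² dx = 1·π/2 = π/2.
  (u')² cross terms: 2·(-12)·(8)·∫cos(3x)·sin(2x) dx = -192·(-4/5) = 768/5;  2·(-12)·(1)·∫cos(3x)·cos(x) dx = -24·(0) = 0;  2·(8)·(1)·∫sin(2x)·cos(x) dx = 16·(4/3) = 64/3.
  So ∫_0^π (u')² dx = 72*π + 32*π + π/2 + 768/5 + 0 + 64/3 = 2624/15 + 209*π/2.
||u||_{H^1}^2 = (656/15 + 33*π/2) + (2624/15 + 209*π/2) = 656/3 + 121*π.


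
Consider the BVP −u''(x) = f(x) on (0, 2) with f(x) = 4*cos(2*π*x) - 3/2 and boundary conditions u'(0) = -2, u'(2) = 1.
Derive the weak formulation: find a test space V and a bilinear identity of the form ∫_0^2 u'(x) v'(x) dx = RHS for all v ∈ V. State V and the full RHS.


V = H^1(0, 2) (v unrestricted at boundary; u is determined up to an additive constant); weak form: ∫_0^2 u'v' dx = ∫_0^2 (4*cos(2*π*x) - 3/2) v dx + v(2) + 2·v(0) for all v ∈ V.

Multiply both sides by a test function v and integrate from 0 to 2:
  ∫_0^2 −u''(x) v(x) dx = ∫_0^2 f(x) v(x) dx.
Integrate the LHS by parts once:
  ∫_0^2 −u'' v dx = −[u'(x) v(x)]_0^2 + ∫_0^2 u'(x) v'(x) dx.
Thus ∫_0^2 u'(x) v'(x) dx = ∫_0^2 f(x) v(x) dx + [u'(x) v(x)]_0^2.
Choose V so that boundary terms are either known or forced to vanish.
u has inhomogeneous Neumann u'(0) = -2, u'(2) = 1. [u' v]_0^2 = (1)·v(2) − (-2)·v(0) = v(2) + 2·v(0). Take V = H^1(0, 2); boundary term becomes part of RHS.
Weak formulation: find u (satisfying any essential BC) such that ∫_0^2 u'(x) v'(x) dx = ∫_0^2 f v dx + v(2) + 2·v(0) for all v ∈ V (Neumann data are natural BCs: they enter the RHS as boundary terms).
Substituting f(x) = 4*cos(2*π*x) - 3/2, the right-hand side is ∫_0^2 (4*cos(2*π*x) - 3/2) v dx + v(2) + 2·v(0).
Compatibility check (pure Neumann): taking v ≡ 1 ∈ V gives 0 = ∫_0^2 f dx + (1) − (-2), i.e. ∫_0^2 f dx must equal u'(0) − u'(2) = -3. Indeed ∫_0^2 (4*cos(2*π*x) - 3/2) dx = -3, so the data are compatible. The solution is then unique only up to an additive constant (fix it e.g. by requiring ∫_0^2 u dx = 0).


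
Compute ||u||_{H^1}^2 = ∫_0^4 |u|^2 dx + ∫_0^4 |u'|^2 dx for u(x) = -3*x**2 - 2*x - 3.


||u||_{H^1}^2 = 62828/15

The H^1 norm (squared) on an interval (0, L) is
  ||u||_{H^1}^2 = ∫_0^L u(x)^2 dx + ∫_0^L u'(x)^2 dx.
Compute u'(x) = -6*x - 2.
Then u(x)^2 = 9*x**4 + 12*x**3 + 22*x**2 + 12*x + 9 and u'(x)^2 = 36*x**2 + 24*x + 4.
Integrate each monomial from 0 to 4 using ∫_0^4 c·x^n dx = c·4^(n+1)/(n+1):
  ∫_0^4 u(x)^2 dx = ∫_0^4 (9*x^4 + 12*x^3 + 22*x^2 + 12*x + 9) dx. Term by term:
    ∫_0^4 9*x^4 dx = 9216/5;  ∫_0^4 12*x^3 dx = 768;  ∫_0^4 22*x^2 dx = 1408/3;
    ∫_0^4 12*x dx = 96;  ∫_0^4 9 dx = 36.
  Sum: 9216/5 + 768 + 1408/3 + 96 + 36 = 48188/15.
  ∫_0^4 u'(x)^2 dx = ∫_0^4 (36*x^2 + 24*x + 4) dx. Term by term:
    ∫_0^4 36*x^2 dx = 768;  ∫_0^4 24*x dx = 192;  ∫_0^4 4 dx = 16.
  Sum: 768 + 192 + 16 = 976.
Adding: ||u||_{H^1}^2 = 48188/15 + 976 = 62828/15.


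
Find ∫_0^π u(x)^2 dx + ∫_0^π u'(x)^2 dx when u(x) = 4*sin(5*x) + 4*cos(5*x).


||u||_{H^1(0,π)}^2 = 416*π

u'(x) = -20*sin(5*x) + 20*cos(5*x).
Expand u² and (u')² and integrate term by term on (0, π), using: for integers n ≥ 1, ∫_0^π sin²(nx) dx = ∫_0^π cos²(nx) dx = π/2; for n ≠ n', ∫_0^π sin(nx)sin(n'x) dx = ∫_0^π cos(nx)cos(n'x) dx = 0; and by product-to-sum, ∫_0^π sin(nx)cos(n'x) dx = ½∫_0^π [sin((n+n')x) + sin((n−n')x)] dx, which is 0 when n+n' is even and 2n/(n²−n'²) when n+n' is odd (it need not vanish on (0, π)).
  u² squared terms: (4)²·∫cos(5x)² dx = 16·π/2 = 8*π;  (4)²·∫sin(5x)² dx = 16·π/2 = 8*π.
  u² cross terms: 2·(4)·(4)·∫cos(5x)·sin(5x) dx = 32·(0) = 0.
  So ∫_0^π u² dx = 8*π + 8*π + 0 = 16*π.
  (u')² squared terms: (-20)²·∫sin(5x)² dx = 400·π/2 = 200*π;  (20)²·∫cos(5x)² dx = 400·π/2 = 200*π.
  (u')² cross terms: 2·(-20)·(20)·∫sin(5x)·cos(5x) dx = -800·(0) = 0.
  So ∫_0^π (u')² dx = 200*π + 200*π + 0 = 400*π.
||u||_{H^1}^2 = (16*π) + (400*π) = 416*π.


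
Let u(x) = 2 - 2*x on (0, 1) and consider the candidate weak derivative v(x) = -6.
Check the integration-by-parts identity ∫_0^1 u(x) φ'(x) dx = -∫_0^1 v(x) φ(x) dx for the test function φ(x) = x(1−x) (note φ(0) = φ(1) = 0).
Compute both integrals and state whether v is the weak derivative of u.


LHS = 1/3, RHS = 1. No, v is not the weak derivative of u.

u(x) = 2 - 2*x, classical derivative u'(x) = -2.
φ(x) = x(1−x), so φ'(x) = 1 - 2*x.
Note φ(0) = φ(1) = 0, so the boundary term u·φ vanishes.
LHS = ∫_0^1 u(x) φ'(x) dx = ∫_0^1 (4*x^2 - 6*x + 2) dx. Term by term:
  ∫_0^1 4*x^2 dx = 4/3;  ∫_0^1 -6*x dx = -3;  ∫_0^1 2 dx = 2.
Sum: 4/3 − 3 + 2 = 1/3.
So LHS = 1/3.
∫_0^1 v(x) φ(x) dx = ∫_0^1 (6*x^2 - 6*x) dx. Term by term:
  ∫_0^1 6*x^2 dx = 2;  ∫_0^1 -6*x dx = -3.
Sum: 2 − 3 = -1.
So RHS = -∫_0^1 v(x) φ(x) dx = 1.
LHS − RHS = -2/3 ≠ 0, so the identity fails.
(For a valid weak derivative the identity must hold for EVERY test function, in particular this one. The failure shows v is NOT the weak derivative of u.)
Correct weak derivative would be u'(x) = -2.


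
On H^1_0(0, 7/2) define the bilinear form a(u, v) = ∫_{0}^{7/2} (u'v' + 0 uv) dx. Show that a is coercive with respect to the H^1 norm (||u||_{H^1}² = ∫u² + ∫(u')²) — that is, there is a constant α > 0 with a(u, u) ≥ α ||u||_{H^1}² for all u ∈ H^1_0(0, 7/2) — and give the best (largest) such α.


α = 4*π^2/(4*π^2 + 49)

Coercivity of a(·,·) on H^1_0(0, 7/2) means a(u, u) ≥ α ||u||_{H^1}² for every u ∈ H^1_0.
The interval has length L = 7/2, and Poincaré/coercivity depend only on L. Here a(u, u) = ∫(u')² + (0)·∫u².
Here c = 0, so a(u,u) = ∫(u')² alone. The condition a(u,u) ≥ α||u||_{H^1}² reads (1−α)∫(u')² ≥ (α−c)∫u². Any admissible α is ≤ 1 (rapidly oscillating u have ∫u²/∫(u')² → 0), and α = 1 would force 0 ≥ (1−c)∫u², impossible since c < 1; so 1−α > 0. By the sharp Poincaré inequality on H^1_0 of an interval of length L, ∫(u')² ≥ (π/L)²∫u² with equality for the first sine mode sin(π(x−x₀)/L) (x₀ the left endpoint), so the inequality holds for all u iff (1−α)(π/L)² ≥ α − c, i.e. α ≤ ((π/L)² + c)/((π/L)² + 1) = (1 + c(L/π)²)/(1 + (L/π)²). (Direct route, valid since c ≤ 0: Poincaré gives c∫u² ≥ c(L/π)²∫(u')², so a(u,u) ≥ (1 + c(L/π)²)∫(u')², while ||u||_{H^1}² ≤ (1 + (L/π)²)∫(u')²; dividing yields the same α.) With (π/L)² = 4*π^2/49 and c = 0, the largest admissible constant is α = ((π/L)² + c)/((π/L)² + 1).
Simplifying, α = 4*π^2/(4*π^2 + 49).


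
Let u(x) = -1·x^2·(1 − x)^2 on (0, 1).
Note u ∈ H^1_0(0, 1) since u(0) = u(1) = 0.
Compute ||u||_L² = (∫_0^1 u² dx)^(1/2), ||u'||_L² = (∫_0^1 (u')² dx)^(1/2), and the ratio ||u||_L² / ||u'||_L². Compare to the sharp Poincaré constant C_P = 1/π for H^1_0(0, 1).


||u||_L² / ||u'||_L² = sqrt(3)/6 < C_P = 1/π.

u(x) = -1·x^2·(1 − x)^2, so u'(x) = 2*x*(x*(1 - x) - (x - 1)^2).
u(x) = -1·x^2·(1 − x)^2 vanishes at x = 0 and x = 1, so u ∈ H^1_0(0, 1). Differentiate via the product rule and integrate the resulting polynomials term by term.
  ∫_0^1 u² dx = ∫_0^1 (x^8 - 4*x^7 + 6*x^6 - 4*x^5 + x^4) dx. Term by term:
    ∫_0^1 x^8 dx = 1/9;  ∫_0^1 -4*x^7 dx = -1/2;  ∫_0^1 6*x^6 dx = 6/7;
    ∫_0^1 -4*x^5 dx = -2/3;  ∫_0^1 x^4 dx = 1/5.
  Sum: 1/9 − 1/2 + 6/7 − 2/3 + 1/5 = 1/630.
  ∫_0^1 (u')² dx = ∫_0^1 (16*x^6 - 48*x^5 + 52*x^4 - 24*x^3 + 4*x^2) dx. Term by term:
    ∫_0^1 16*x^6 dx = 16/7;  ∫_0^1 -48*x^5 dx = -8;  ∫_0^1 52*x^4 dx = 52/5;
    ∫_0^1 -24*x^3 dx = -6;  ∫_0^1 4*x^2 dx = 4/3.
  Sum: 16/7 − 8 + 52/5 − 6 + 4/3 = 2/105.
∫_0^1 u² dx = 1/630, so ||u||_L² = sqrt(70)/210.
∫_0^1 (u')² dx = 2/105, so ||u'||_L² = sqrt(210)/105.
Ratio ||u||_L² / ||u'||_L² = sqrt(3)/6.
Sharp Poincaré constant on H^1_0(0, 1) is C_P = L/π = 1/π, achieved by sin(π·x).
A polynomial bump cannot attain the sharp Poincaré constant (only the first sine eigenfunction does), so the ratio is strictly less than C_P, consistent with ||u||_L² ≤ C_P ||u'||_L².


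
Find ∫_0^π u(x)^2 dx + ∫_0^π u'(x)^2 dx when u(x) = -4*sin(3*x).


||u||_{H^1(0,π)}^2 = 80*π

u'(x) = -12*cos(3*x).
Expand u² and (u')² and integrate term by term on (0, π), using: for integers n ≥ 1, ∫_0^π sin²(nx) dx = ∫_0^π cos²(nx) dx = π/2; for n ≠ n', ∫_0^π sin(nx)sin(n'x) dx = ∫_0^π cos(nx)cos(n'x) dx = 0; and by product-to-sum, ∫_0^π sin(nx)cos(n'x) dx = ½∫_0^π [sin((n+n')x) + sin((n−n')x)] dx, which is 0 when n+n' is even and 2n/(n²−n'²) when n+n' is odd (it need not vanish on (0, π)).
  u² squared terms: (-4)²·∫sin(3x)² dx = 16·π/2 = 8*π.
  So ∫_0^π u² dx = 8*π.
  (u')² squared terms: (-12)²·∫cos(3x)² dx = 144·π/2 = 72*π.
  So ∫_0^π (u')² dx = 72*π.
||u||_{H^1}^2 = (8*π) + (72*π) = 80*π.


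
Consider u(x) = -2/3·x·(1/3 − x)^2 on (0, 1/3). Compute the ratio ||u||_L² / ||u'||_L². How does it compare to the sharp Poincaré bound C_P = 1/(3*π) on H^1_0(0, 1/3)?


||u||_L² / ||u'||_L² = sqrt(14)/42 < C_P = 1/(3*π).

u(x) = -2/3·x·(1/3 − x)^2, so u'(x) = -2*x^2 + 8*x/9 - 2/27.
u(x) = -2/3·x·(1/3 − x)^2 vanishes at x = 0 and x = 1/3, so u ∈ H^1_0(0, 1/3). Differentiate via the product rule and integrate the resulting polynomials term by term.
  ∫_0^1/3 u² dx = ∫_0^1/3 (4*x^6/9 - 16*x^5/27 + 8*x^4/27 - 16*x^3/243 + 4*x^2/729) dx. Term by term:
    ∫_0^1/3 4*x^6/9 dx = 4/137781;  ∫_0^1/3 -16*x^5/27 dx = -8/59049;  ∫_0^1/3 8*x^4/27 dx = 8/32805;
    ∫_0^1/3 -16*x^3/243 dx = -4/19683;  ∫_0^1/3 4*x^2/729 dx = 4/59049.
  Sum: 4/137781 − 8/59049 + 8/32805 − 4/19683 + 4/59049 = 4/2066715.
  ∫_0^1/3 (u')² dx = ∫_0^1/3 (4*x^4 - 32*x^3/9 + 88*x^2/81 - 32*x/243 + 4/729) dx. Term by term:
    ∫_0^1/3 4*x^4 dx = 4/1215;  ∫_0^1/3 -32*x^3/9 dx = -8/729;  ∫_0^1/3 88*x^2/81 dx = 88/6561;
    ∫_0^1/3 -32*x/243 dx = -16/2187;  ∫_0^1/3 4/729 dx = 4/2187.
  Sum: 4/1215 − 8/729 + 88/6561 − 16/2187 + 4/2187 = 8/32805.
∫_0^1/3 u² dx = 4/2066715, so ||u||_L² = 2*sqrt(35)/8505.
∫_0^1/3 (u')² dx = 8/32805, so ||u'||_L² = 2*sqrt(10)/405.
Ratio ||u||_L² / ||u'||_L² = sqrt(14)/42.
Sharp Poincaré constant on H^1_0(0, 1/3) is C_P = L/π = 1/(3*π), achieved by sin(3*π·x).
A polynomial bump cannot attain the sharp Poincaré constant (only the first sine eigenfunction does), so the ratio is strictly less than C_P, consistent with ||u||_L² ≤ C_P ||u'||_L².


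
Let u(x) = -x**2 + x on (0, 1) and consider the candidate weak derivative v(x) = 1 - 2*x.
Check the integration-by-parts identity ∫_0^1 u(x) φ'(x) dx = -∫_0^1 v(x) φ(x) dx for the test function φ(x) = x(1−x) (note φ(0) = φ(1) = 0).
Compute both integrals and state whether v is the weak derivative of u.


LHS = 0, RHS = 0. Yes, v = u' weakly.

u(x) = -x**2 + x, classical derivative u'(x) = 1 - 2*x.
φ(x) = x(1−x), so φ'(x) = 1 - 2*x.
Note φ(0) = φ(1) = 0, so the boundary term u·φ vanishes.
LHS = ∫_0^1 u(x) φ'(x) dx = ∫_0^1 (2*x^3 - 3*x^2 + x) dx. Term by term:
  ∫_0^1 2*x^3 dx = 1/2;  ∫_0^1 -3*x^2 dx = -1;  ∫_0^1 x dx = 1/2.
Sum: 1/2 − 1 + 1/2 = 0.
So LHS = 0.
∫_0^1 v(x) φ(x) dx = ∫_0^1 (2*x^3 - 3*x^2 + x) dx. Term by term:
  ∫_0^1 2*x^3 dx = 1/2;  ∫_0^1 -3*x^2 dx = -1;  ∫_0^1 x dx = 1/2.
Sum: 1/2 − 1 + 1/2 = 0.
So RHS = -∫_0^1 v(x) φ(x) dx = 0.
LHS = RHS, so the identity holds for this test φ.
Moreover u is smooth here and v(x) = u'(x) = 1 - 2*x pointwise, so the identity holds for every test function. Hence v is the weak derivative of u.


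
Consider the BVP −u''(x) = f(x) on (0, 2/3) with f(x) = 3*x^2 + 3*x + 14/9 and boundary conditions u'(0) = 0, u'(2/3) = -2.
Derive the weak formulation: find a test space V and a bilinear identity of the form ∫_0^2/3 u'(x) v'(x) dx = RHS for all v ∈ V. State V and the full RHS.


V = H^1(0, 2/3) (v unrestricted at boundary; u is determined up to an additive constant); weak form: ∫_0^2/3 u'v' dx = ∫_0^2/3 (3*x^2 + 3*x + 14/9) v dx − 2·v(2/3) for all v ∈ V.

Multiply both sides by a test function v and integrate from 0 to 2/3:
  ∫_0^2/3 −u''(x) v(x) dx = ∫_0^2/3 f(x) v(x) dx.
Integrate the LHS by parts once:
  ∫_0^2/3 −u'' v dx = −[u'(x) v(x)]_0^2/3 + ∫_0^2/3 u'(x) v'(x) dx.
Thus ∫_0^2/3 u'(x) v'(x) dx = ∫_0^2/3 f(x) v(x) dx + [u'(x) v(x)]_0^2/3.
Choose V so that boundary terms are either known or forced to vanish.
u has inhomogeneous Neumann u'(0) = 0, u'(2/3) = -2. [u' v]_0^2/3 = (-2)·v(2/3) − (0)·v(0) = − 2·v(2/3). Take V = H^1(0, 2/3); boundary term becomes part of RHS.
Weak formulation: find u (satisfying any essential BC) such that ∫_0^2/3 u'(x) v'(x) dx = ∫_0^2/3 f v dx − 2·v(2/3) for all v ∈ V (Neumann data are natural BCs: they enter the RHS as boundary terms).
Substituting f(x) = 3*x^2 + 3*x + 14/9, the right-hand side is ∫_0^2/3 (3*x^2 + 3*x + 14/9) v dx − 2·v(2/3).
Compatibility check (pure Neumann): taking v ≡ 1 ∈ V gives 0 = ∫_0^2/3 f dx + (-2) − (0), i.e. ∫_0^2/3 f dx must equal u'(0) − u'(2/3) = 2. Indeed ∫_0^2/3 (3*x^2 + 3*x + 14/9) dx = 2, so the data are compatible. The solution is then unique only up to an additive constant (fix it e.g. by requiring ∫_0^2/3 u dx = 0).


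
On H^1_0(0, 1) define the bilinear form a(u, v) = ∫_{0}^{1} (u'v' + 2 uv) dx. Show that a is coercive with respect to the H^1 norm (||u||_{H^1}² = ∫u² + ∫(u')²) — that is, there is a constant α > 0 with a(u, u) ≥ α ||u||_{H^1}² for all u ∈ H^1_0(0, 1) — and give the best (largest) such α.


α = 1

Coercivity of a(·,·) on H^1_0(0, 1) means a(u, u) ≥ α ||u||_{H^1}² for every u ∈ H^1_0.
The interval has length L = 1, and Poincaré/coercivity depend only on L. Here a(u, u) = ∫(u')² + (2)·∫u².
Here c = 2 ≥ 1, so a(u,u) = ∫(u')² + c∫u² ≥ ∫(u')² + ∫u² = ||u||_{H^1}², i.e. α = 1 works. No larger α is possible: a(u,u) ≥ α||u||_{H^1}² means (1−α)∫(u')² ≥ (α−c)∫u², and for the modes u_n = sin(nπ(x−x₀)/L) (x₀ the left endpoint) one has ∫u_n²/∫(u_n')² = (L/(nπ))² → 0, so a(u_n,u_n)/||u_n||_{H^1}² → 1. Hence the optimal constant is α = 1.
Therefore α = 1.


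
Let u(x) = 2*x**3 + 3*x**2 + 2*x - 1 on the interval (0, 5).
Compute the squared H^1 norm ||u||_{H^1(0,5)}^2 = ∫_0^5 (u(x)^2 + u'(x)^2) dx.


||u||_{H^1}^2 = 2608400/21

The H^1 norm (squared) on an interval (0, L) is
  ||u||_{H^1}^2 = ∫_0^L u(x)^2 dx + ∫_0^L u'(x)^2 dx.
Compute u'(x) = 6*x**2 + 6*x + 2.
Then u(x)^2 = 4*x**6 + 12*x**5 + 17*x**4 + 8*x**3 - 2*x**2 - 4*x + 1 and u'(x)^2 = 36*x**4 + 72*x**3 + 60*x**2 + 24*x + 4.
Integrate each monomial from 0 to 5 using ∫_0^5 c·x^n dx = c·5^(n+1)/(n+1):
  ∫_0^5 u(x)^2 dx = ∫_0^5 (4*x^6 + 12*x^5 + 17*x^4 + 8*x^3 - 2*x^2 - 4*x + 1) dx. Term by term:
    ∫_0^5 4*x^6 dx = 312500/7;  ∫_0^5 12*x^5 dx = 31250;  ∫_0^5 17*x^4 dx = 10625;
    ∫_0^5 8*x^3 dx = 1250;  ∫_0^5 -2*x^2 dx = -250/3;  ∫_0^5 -4*x dx = -50;
    ∫_0^5 1 dx = 5.
  Sum: 312500/7 + 31250 + 10625 + 1250 − 250/3 − 50 + 5 = 1840430/21.
  ∫_0^5 u'(x)^2 dx = ∫_0^5 (36*x^4 + 72*x^3 + 60*x^2 + 24*x + 4) dx. Term by term:
    ∫_0^5 36*x^4 dx = 22500;  ∫_0^5 72*x^3 dx = 11250;  ∫_0^5 60*x^2 dx = 2500;
    ∫_0^5 24*x dx = 300;  ∫_0^5 4 dx = 20.
  Sum: 22500 + 11250 + 2500 + 300 + 20 = 36570.
Adding: ||u||_{H^1}^2 = 1840430/21 + 36570 = 2608400/21.


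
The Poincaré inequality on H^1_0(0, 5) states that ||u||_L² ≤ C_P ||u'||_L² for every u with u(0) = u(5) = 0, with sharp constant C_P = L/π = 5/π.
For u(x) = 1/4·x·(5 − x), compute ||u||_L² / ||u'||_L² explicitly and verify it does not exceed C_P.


||u||_L² / ||u'||_L² = sqrt(10)/2 < C_P = 5/π.

u(x) = 1/4·x·(5 − x), so u'(x) = 5/4 - x/2.
u(x) = 1/4·x·(5 − x) vanishes at x = 0 and x = 5, so u ∈ H^1_0(0, 5). Differentiate via the product rule and integrate the resulting polynomials term by term.
  ∫_0^5 u² dx = ∫_0^5 (x^4/16 - 5*x^3/8 + 25*x^2/16) dx. Term by term:
    ∫_0^5 x^4/16 dx = 625/16;  ∫_0^5 -5*x^3/8 dx = -3125/32;  ∫_0^5 25*x^2/16 dx = 3125/48.
  Sum: 625/16 − 3125/32 + 3125/48 = 625/96.
  ∫_0^5 (u')² dx = ∫_0^5 (x^2/4 - 5*x/4 + 25/16) dx. Term by term:
    ∫_0^5 x^2/4 dx = 125/12;  ∫_0^5 -5*x/4 dx = -125/8;  ∫_0^5 25/16 dx = 125/16.
  Sum: 125/12 − 125/8 + 125/16 = 125/48.
∫_0^5 u² dx = 625/96, so ||u||_L² = 25*sqrt(6)/24.
∫_0^5 (u')² dx = 125/48, so ||u'||_L² = 5*sqrt(15)/12.
Ratio ||u||_L² / ||u'||_L² = sqrt(10)/2.
Sharp Poincaré constant on H^1_0(0, 5) is C_P = L/π = 5/π, achieved by sin(π/5·x).
A polynomial bump cannot attain the sharp Poincaré constant (only the first sine eigenfunction does), so the ratio is strictly less than C_P, consistent with ||u||_L² ≤ C_P ||u'||_L².


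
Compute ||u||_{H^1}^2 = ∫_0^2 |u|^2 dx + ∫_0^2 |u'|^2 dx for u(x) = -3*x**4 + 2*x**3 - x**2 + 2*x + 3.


||u||_{H^1}^2 = 4694/3

The H^1 norm (squared) on an interval (0, L) is
  ||u||_{H^1}^2 = ∫_0^L u(x)^2 dx + ∫_0^L u'(x)^2 dx.
Compute u'(x) = -12*x**3 + 6*x**2 - 2*x + 2.
Then u(x)^2 = 9*x**8 - 12*x**7 + 10*x**6 - 16*x**5 - 9*x**4 + 8*x**3 - 2*x**2 + 12*x + 9 and u'(x)^2 = 144*x**6 - 144*x**5 + 84*x**4 - 72*x**3 + 28*x**2 - 8*x + 4.
Integrate each monomial from 0 to 2 using ∫_0^2 c·x^n dx = c·2^(n+1)/(n+1):
  ∫_0^2 u(x)^2 dx = ∫_0^2 (9*x^8 - 12*x^7 + 10*x^6 - 16*x^5 - 9*x^4 + 8*x^3 - 2*x^2 + 12*x + 9) dx. Term by term:
    ∫_0^2 9*x^8 dx = 512;  ∫_0^2 -12*x^7 dx = -384;  ∫_0^2 10*x^6 dx = 1280/7;
    ∫_0^2 -16*x^5 dx = -512/3;  ∫_0^2 -9*x^4 dx = -288/5;  ∫_0^2 8*x^3 dx = 32;
    ∫_0^2 -2*x^2 dx = -16/3;  ∫_0^2 12*x dx = 24;  ∫_0^2 9 dx = 18.
  Sum: 512 − 384 + 1280/7 − 512/3 − 288/5 + 32 − 16/3 + 24 + 18 = 5294/35.
  ∫_0^2 u'(x)^2 dx = ∫_0^2 (144*x^6 - 144*x^5 + 84*x^4 - 72*x^3 + 28*x^2 - 8*x + 4) dx. Term by term:
    ∫_0^2 144*x^6 dx = 18432/7;  ∫_0^2 -144*x^5 dx = -1536;  ∫_0^2 84*x^4 dx = 2688/5;
    ∫_0^2 -72*x^3 dx = -288;  ∫_0^2 28*x^2 dx = 224/3;  ∫_0^2 -8*x dx = -16;
    ∫_0^2 4 dx = 8.
  Sum: 18432/7 − 1536 + 2688/5 − 288 + 224/3 − 16 + 8 = 148408/105.
Adding: ||u||_{H^1}^2 = 5294/35 + 148408/105 = 4694/3.


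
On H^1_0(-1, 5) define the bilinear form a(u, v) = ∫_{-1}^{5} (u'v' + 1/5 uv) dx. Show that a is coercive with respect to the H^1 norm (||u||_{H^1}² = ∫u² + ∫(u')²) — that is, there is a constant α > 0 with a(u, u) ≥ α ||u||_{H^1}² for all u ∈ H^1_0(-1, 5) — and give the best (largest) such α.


α = (36/5 + π^2)/(π^2 + 36)

Coercivity of a(·,·) on H^1_0(-1, 5) means a(u, u) ≥ α ||u||_{H^1}² for every u ∈ H^1_0.
The interval has length L = 6, and Poincaré/coercivity depend only on L. Here a(u, u) = ∫(u')² + (1/5)·∫u².
Here 0 < c = 1/5 < 1. The condition a(u,u) ≥ α||u||_{H^1}² reads (1−α)∫(u')² ≥ (α−c)∫u². Any admissible α is ≤ 1 (rapidly oscillating u have ∫u²/∫(u')² → 0), and α = 1 would force 0 ≥ (1−c)∫u², impossible since c < 1; so 1−α > 0. By the sharp Poincaré inequality on H^1_0 of an interval of length L, ∫(u')² ≥ (π/L)²∫u² with equality for the first sine mode sin(π(x−x₀)/L) (x₀ the left endpoint), so the inequality holds for all u iff (1−α)(π/L)² ≥ α − c, i.e. α ≤ ((π/L)² + c)/((π/L)² + 1) = (1 + c(L/π)²)/(1 + (L/π)²). With (π/L)² = π^2/36 and c = 1/5, the largest admissible constant is α = ((π/L)² + c)/((π/L)² + 1).
Simplifying, α = (36/5 + π^2)/(π^2 + 36).


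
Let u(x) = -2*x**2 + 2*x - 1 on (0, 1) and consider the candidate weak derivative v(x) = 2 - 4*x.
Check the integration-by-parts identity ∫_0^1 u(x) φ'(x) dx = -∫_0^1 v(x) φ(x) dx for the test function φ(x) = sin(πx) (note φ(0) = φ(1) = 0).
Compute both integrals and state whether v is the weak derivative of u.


LHS = 0, RHS = 0. Yes, v = u' weakly.

u(x) = -2*x**2 + 2*x - 1, classical derivative u'(x) = 2 - 4*x.
φ(x) = sin(πx), so φ'(x) = π*cos(π*x).
Note φ(0) = φ(1) = 0, so the boundary term u·φ vanishes.
LHS = ∫_0^1 u(x) φ'(x) dx = ∫_0^1 (-2*π*x^2*cos(π*x) + 2*π*x*cos(π*x) - π*cos(π*x)) dx. Term by term:
  ∫_0^1 -π*cos(π*x) dx = 0;  ∫_0^1 -2*π*x^2*cos(π*x) dx = 4/π;  ∫_0^1 2*π*x*cos(π*x) dx = -4/π.
Sum: 0 + 4/π − 4/π = 0.
So LHS = 0.
∫_0^1 v(x) φ(x) dx = ∫_0^1 (-4*x*sin(π*x) + 2*sin(π*x)) dx. Term by term:
  ∫_0^1 2*sin(π*x) dx = 4/π;  ∫_0^1 -4*x*sin(π*x) dx = -4/π.
Sum: 4/π − 4/π = 0.
So RHS = -∫_0^1 v(x) φ(x) dx = 0.
LHS = RHS, so the identity holds for this test φ.
Moreover u is smooth here and v(x) = u'(x) = 2 - 4*x pointwise, so the identity holds for every test function. Hence v is the weak derivative of u.


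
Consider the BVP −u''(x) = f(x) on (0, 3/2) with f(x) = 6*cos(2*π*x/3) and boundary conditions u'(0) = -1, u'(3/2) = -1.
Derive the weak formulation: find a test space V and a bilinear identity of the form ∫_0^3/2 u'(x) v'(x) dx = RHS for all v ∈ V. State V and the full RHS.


V = H^1(0, 3/2) (v unrestricted at boundary; u is determined up to an additive constant); weak form: ∫_0^3/2 u'v' dx = ∫_0^3/2 (6*cos(2*π*x/3)) v dx − v(3/2) + v(0) for all v ∈ V.

Multiply both sides by a test function v and integrate from 0 to 3/2:
  ∫_0^3/2 −u''(x) v(x) dx = ∫_0^3/2 f(x) v(x) dx.
Integrate the LHS by parts once:
  ∫_0^3/2 −u'' v dx = −[u'(x) v(x)]_0^3/2 + ∫_0^3/2 u'(x) v'(x) dx.
Thus ∫_0^3/2 u'(x) v'(x) dx = ∫_0^3/2 f(x) v(x) dx + [u'(x) v(x)]_0^3/2.
Choose V so that boundary terms are either known or forced to vanish.
u has inhomogeneous Neumann u'(0) = -1, u'(3/2) = -1. [u' v]_0^3/2 = (-1)·v(3/2) − (-1)·v(0) = − v(3/2) + v(0). Take V = H^1(0, 3/2); boundary term becomes part of RHS.
Weak formulation: find u (satisfying any essential BC) such that ∫_0^3/2 u'(x) v'(x) dx = ∫_0^3/2 f v dx − v(3/2) + v(0) for all v ∈ V (Neumann data are natural BCs: they enter the RHS as boundary terms).
Substituting f(x) = 6*cos(2*π*x/3), the right-hand side is ∫_0^3/2 (6*cos(2*π*x/3)) v dx − v(3/2) + v(0).
Compatibility check (pure Neumann): taking v ≡ 1 ∈ V gives 0 = ∫_0^3/2 f dx + (-1) − (-1), i.e. ∫_0^3/2 f dx must equal u'(0) − u'(3/2) = 0. Indeed ∫_0^3/2 (6*cos(2*π*x/3)) dx = 0, so the data are compatible. The solution is then unique only up to an additive constant (fix it e.g. by requiring ∫_0^3/2 u dx = 0).


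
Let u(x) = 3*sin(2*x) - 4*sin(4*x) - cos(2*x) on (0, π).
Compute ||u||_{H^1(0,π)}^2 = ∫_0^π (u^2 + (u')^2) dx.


||u||_{H^1(0,π)}^2 = 161*π

u'(x) = 2*sin(2*x) + 6*cos(2*x) - 16*cos(4*x).
Expand u² and (u')² and integrate term by term on (0, π), using: for integers n ≥ 1, ∫_0^π sin²(nx) dx = ∫_0^π cos²(nx) dx = π/2; for n ≠ n', ∫_0^π sin(nx)sin(n'x) dx = ∫_0^π cos(nx)cos(n'x) dx = 0; and by product-to-sum, ∫_0^π sin(nx)cos(n'x) dx = ½∫_0^π [sin((n+n')x) + sin((n−n')x)] dx, which is 0 when n+n' is even and 2n/(n²−n'²) when n+n' is odd (it need not vanish on (0, π)).
  u² squared terms: (-1)²·∫cos(2x)² dx = 1·π/2 = π/2;  (-4)²·∫sin(4x)² dx = 16·π/2 = 8*π;  (3)²·∫sin(2x)² dx = 9·π/2 = 9*π/2.
  u² cross terms: 2·(-1)·(-4)·∫cos(2x)·sin(4x) dx = 8·(0) = 0;  2·(-1)·(3)·∫cos(2x)·sin(2x) dx = -6·(0) = 0;  2·(-4)·(3)·∫sin(4x)·sin(2x) dx = -24·(0) = 0.
  So ∫_0^π u² dx = π/2 + 8*π + 9*π/2 + 0 + 0 + 0 = 13*π.
  (u')² squared terms: (-16)²·∫cos(4x)² dx = 256·π/2 = 128*π;  (2)²·∫sin(2x)² dx = 4·π/2 = 2*π;  (6)²·∫cos(2x)² dx = 36·π/2 = 18*π.
  (u')² cross terms: 2·(-16)·(2)·∫cos(4x)·sin(2x) dx = -64·(0) = 0;  2·(-16)·(6)·∫cos(4x)·cos(2x) dx = -192·(0) = 0;  2·(2)·(6)·∫sin(2x)·cos(2x) dx = 24·(0) = 0.
  So ∫_0^π (u')² dx = 128*π + 2*π + 18*π + 0 + 0 + 0 = 148*π.
||u||_{H^1}^2 = (13*π) + (148*π) = 161*π.


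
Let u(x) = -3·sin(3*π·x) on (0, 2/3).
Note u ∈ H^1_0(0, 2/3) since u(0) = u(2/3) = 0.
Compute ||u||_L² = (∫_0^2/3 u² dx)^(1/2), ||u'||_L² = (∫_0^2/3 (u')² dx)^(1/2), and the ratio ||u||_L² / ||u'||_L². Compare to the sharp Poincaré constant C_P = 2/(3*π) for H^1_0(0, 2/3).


||u||_L² / ||u'||_L² = 1/(3*π) < C_P = 2/(3*π).

u(x) = -3·sin(3*π·x), so u'(x) = -9*π*cos(3*π*x).
Writing u(x) = A·sin(kπx/L) with A = -3 and k = 2, use ∫_0^L sin²(kπx/L) dx = L/2 and ∫_0^L cos²(kπx/L) dx = L/2.
u² = 9·sin²(3*π·x) and (u')² = 81*π^2·cos²(3*π·x), and each of sin², cos² integrates to L/2 = 1/3 over (0, 2/3).
∫_0^2/3 u² dx = 3, so ||u||_L² = sqrt(3).
∫_0^2/3 (u')² dx = 27*π^2, so ||u'||_L² = 3*sqrt(3)*π.
Ratio ||u||_L² / ||u'||_L² = 1/(3*π).
Sharp Poincaré constant on H^1_0(0, 2/3) is C_P = L/π = 2/(3*π), achieved by sin(3*π/2·x).
This is the k = 2 harmonic; the ratio L/(kπ) is strictly less than C_P = L/π, consistent with the sharp inequality ||u||_L² ≤ C_P ||u'||_L².


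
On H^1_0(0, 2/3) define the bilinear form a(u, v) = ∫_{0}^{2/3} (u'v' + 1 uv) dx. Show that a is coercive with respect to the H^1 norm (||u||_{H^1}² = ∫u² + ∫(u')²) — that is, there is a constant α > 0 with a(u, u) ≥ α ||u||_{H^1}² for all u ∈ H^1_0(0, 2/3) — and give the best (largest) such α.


α = 1

Coercivity of a(·,·) on H^1_0(0, 2/3) means a(u, u) ≥ α ||u||_{H^1}² for every u ∈ H^1_0.
The interval has length L = 2/3, and Poincaré/coercivity depend only on L. Here a(u, u) = ∫(u')² + (1)·∫u².
Here c = 1 ≥ 1, so a(u,u) = ∫(u')² + c∫u² ≥ ∫(u')² + ∫u² = ||u||_{H^1}², i.e. α = 1 works. No larger α is possible: a(u,u) ≥ α||u||_{H^1}² means (1−α)∫(u')² ≥ (α−c)∫u², and for the modes u_n = sin(nπ(x−x₀)/L) (x₀ the left endpoint) one has ∫u_n²/∫(u_n')² = (L/(nπ))² → 0, so a(u_n,u_n)/||u_n||_{H^1}² → 1. Hence the optimal constant is α = 1.
Therefore α = 1.


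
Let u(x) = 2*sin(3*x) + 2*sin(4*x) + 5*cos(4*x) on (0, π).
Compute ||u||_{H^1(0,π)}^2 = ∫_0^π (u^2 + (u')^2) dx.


||u||_{H^1(0,π)}^2 = -2040/7 + 533*π/2

u'(x) = -20*sin(4*x) + 6*cos(3*x) + 8*cos(4*x).
Expand u² and (u')² and integrate term by term on (0, π), using: for integers n ≥ 1, ∫_0^π sin²(nx) dx = ∫_0^π cos²(nx) dx = π/2; for n ≠ n', ∫_0^π sin(nx)sin(n'x) dx = ∫_0^π cos(nx)cos(n'x) dx = 0; and by product-to-sum, ∫_0^π sin(nx)cos(n'x) dx = ½∫_0^π [sin((n+n')x) + sin((n−n')x)] dx, which is 0 when n+n' is even and 2n/(n²−n'²) when n+n' is odd (it need not vanish on (0, π)).
  u² squared terms: (2)²·∫sin(3x)² dx = 4·π/2 = 2*π;  (2)²·∫sin(4x)² dx = 4·π/2 = 2*π;  (5)²·∫cos(4x)² dx = 25·π/2 = 25*π/2.
  u² cross terms: 2·(2)·(2)·∫sin(3x)·sin(4x) dx = 8·(0) = 0;  2·(2)·(5)·∫sin(3x)·cos(4x) dx = 20·(-6/7) = -120/7;  2·(2)·(5)·∫sin(4x)·cos(4x) dx = 20·(0) = 0.
  So ∫_0^π u² dx = 2*π + 2*π + 25*π/2 + 0 − 120/7 + 0 = -120/7 + 33*π/2.
  (u')² squared terms: (-20)²·∫sin(4x)² dx = 400·π/2 = 200*π;  (6)²·∫cos(3x)² dx = 36·π/2 = 18*π;  (8)²·∫cos(4x)² dx = 64·π/2 = 32*π.
  (u')² cross terms: 2·(-20)·(6)·∫sin(4x)·cos(3x) dx = -240·(8/7) = -1920/7;  2·(-20)·(8)·∫sin(4x)·cos(4x) dx = -320·(0) = 0;  2·(6)·(8)·∫cos(3x)·cos(4x) dx = 96·(0) = 0.
  So ∫_0^π (u')² dx = 200*π + 18*π + 32*π − 1920/7 + 0 + 0 = -1920/7 + 250*π.
||u||_{H^1}^2 = (-120/7 + 33*π/2) + (-1920/7 + 250*π) = -2040/7 + 533*π/2.
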